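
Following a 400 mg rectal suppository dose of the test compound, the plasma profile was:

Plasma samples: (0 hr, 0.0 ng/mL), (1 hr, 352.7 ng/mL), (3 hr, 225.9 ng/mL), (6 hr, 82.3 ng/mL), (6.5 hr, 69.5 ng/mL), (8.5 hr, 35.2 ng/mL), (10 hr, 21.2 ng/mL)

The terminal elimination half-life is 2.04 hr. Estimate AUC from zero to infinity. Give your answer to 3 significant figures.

AUC = 1460 ng/mL·hr

Trapezoidal AUC_0→10:
  [0→1]: (0.0+352.7)/2 × 1 = 176.35
  [1→3]: (352.7+225.9)/2 × 2 = 578.6
  [3→6]: (225.9+82.3)/2 × 3 = 462.3
  [6→6.5]: (82.3+69.5)/2 × 0.5 = 37.95
  [6.5→8.5]: (69.5+35.2)/2 × 2 = 104.7
  [8.5→10]: (35.2+21.2)/2 × 1.5 = 42.3
  Sum = 1402.2 ng/mL·hr
k_e = ln2 / t½ = 0.693147 / 2.04 = 0.3398 hr^-1
Extrapolated tail: C_last / k_e = 21.2 / 0.3398 = 62.390
AUC_0→∞ = 1402.2 + 62.390 = 1464.59 ng/mL·hr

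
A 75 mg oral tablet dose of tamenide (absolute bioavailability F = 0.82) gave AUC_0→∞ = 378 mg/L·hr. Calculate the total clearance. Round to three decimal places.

CL = 0.163 L/hr

CL = F × Dose / AUC_0→∞
   = 0.82 × 75 / 378 = 0.162698 L/hr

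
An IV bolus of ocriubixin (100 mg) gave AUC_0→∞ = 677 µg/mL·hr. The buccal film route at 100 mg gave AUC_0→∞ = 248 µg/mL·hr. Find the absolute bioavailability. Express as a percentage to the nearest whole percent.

F = (AUC_ev / D_ev) / (AUC_iv / D_iv)
  = (248/100) / (677/100)
  = 2.48 / 6.77 = 0.3663
  = 36.63%

F = 37%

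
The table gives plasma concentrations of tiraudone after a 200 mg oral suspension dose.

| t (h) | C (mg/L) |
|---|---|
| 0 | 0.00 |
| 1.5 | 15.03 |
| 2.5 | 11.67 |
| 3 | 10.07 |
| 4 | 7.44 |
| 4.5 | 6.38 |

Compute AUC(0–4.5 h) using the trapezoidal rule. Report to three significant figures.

Trapezoidal AUC_0→4.5:
  [0→1.5]: (0.00+15.03)/2 × 1.5 = 11.2725
  [1.5→2.5]: (15.03+11.67)/2 × 1 = 13.35
  [2.5→3]: (11.67+10.07)/2 × 0.5 = 5.435
  [3→4]: (10.07+7.44)/2 × 1 = 8.755
  [4→4.5]: (7.44+6.38)/2 × 0.5 = 3.455
  Sum = 42.2675 mg/L·h

AUC = 42.3 mg/L·h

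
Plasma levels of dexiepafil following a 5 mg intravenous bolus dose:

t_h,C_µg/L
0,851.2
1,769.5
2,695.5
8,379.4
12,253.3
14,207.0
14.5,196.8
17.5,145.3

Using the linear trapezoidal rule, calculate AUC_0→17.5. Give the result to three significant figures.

Trapezoidal AUC_0→17.5:
  [0→1]: (851.2+769.5)/2 × 1 = 810.35
  [1→2]: (769.5+695.5)/2 × 1 = 732.5
  [2→8]: (695.5+379.4)/2 × 6 = 3224.7
  [8→12]: (379.4+253.3)/2 × 4 = 1265.4
  [12→14]: (253.3+207.0)/2 × 2 = 460.3
  [14→14.5]: (207.0+196.8)/2 × 0.5 = 100.95
  [14.5→17.5]: (196.8+145.3)/2 × 3 = 513.15
  Sum = 7107.35 µg/L·h

AUC = 7110 µg/L·h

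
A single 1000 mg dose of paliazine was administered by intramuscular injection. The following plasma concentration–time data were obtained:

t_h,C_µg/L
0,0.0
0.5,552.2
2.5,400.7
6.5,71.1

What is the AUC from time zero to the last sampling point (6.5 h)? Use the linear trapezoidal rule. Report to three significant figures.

Trapezoidal AUC_0→6.5:
  [0→0.5]: (0.0+552.2)/2 × 0.5 = 138.05
  [0.5→2.5]: (552.2+400.7)/2 × 2 = 952.9
  [2.5→6.5]: (400.7+71.1)/2 × 4 = 943.6
  Sum = 2034.55 µg/L·h

AUC = 2030 µg/L·h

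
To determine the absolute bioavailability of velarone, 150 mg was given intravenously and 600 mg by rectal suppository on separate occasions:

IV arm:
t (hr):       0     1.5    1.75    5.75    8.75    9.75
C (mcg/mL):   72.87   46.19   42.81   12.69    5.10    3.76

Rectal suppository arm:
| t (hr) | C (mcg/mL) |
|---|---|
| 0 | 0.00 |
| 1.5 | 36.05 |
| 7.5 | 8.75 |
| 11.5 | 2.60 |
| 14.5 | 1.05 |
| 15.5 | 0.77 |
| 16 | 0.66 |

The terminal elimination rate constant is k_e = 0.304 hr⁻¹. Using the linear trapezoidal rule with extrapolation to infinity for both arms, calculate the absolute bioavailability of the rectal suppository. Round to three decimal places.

Trapezoidal AUC_0→9.75 (IV):
  [0→1.5]: (72.87+46.19)/2 × 1.5 = 89.295
  [1.5→1.75]: (46.19+42.81)/2 × 0.25 = 11.125
  [1.75→5.75]: (42.81+12.69)/2 × 4 = 111.0
  [5.75→8.75]: (12.69+5.10)/2 × 3 = 26.685
  [8.75→9.75]: (5.10+3.76)/2 × 1 = 4.43
  Sum = 242.535 mcg/mL·hr
IV tail: 3.76/0.304 = 12.368; AUC_iv,0→∞ = 242.535 + 12.368 = 254.903 mcg/mL·hr
Trapezoidal AUC_0→16 (rectal suppository):
  [0→1.5]: (0.00+36.05)/2 × 1.5 = 27.0375
  [1.5→7.5]: (36.05+8.75)/2 × 6 = 134.4
  [7.5→11.5]: (8.75+2.60)/2 × 4 = 22.7
  [11.5→14.5]: (2.60+1.05)/2 × 3 = 5.475
  [14.5→15.5]: (1.05+0.77)/2 × 1 = 0.91
  [15.5→16]: (0.77+0.66)/2 × 0.5 = 0.3575
  Sum = 190.88 mcg/mL·hr
rectal suppository tail: 0.66/0.304 = 2.171; AUC_ev,0→∞ = 190.88 + 2.171 = 193.051 mcg/mL·hr
F = (AUC_ev/D_ev)/(AUC_iv/D_iv) = (193.051/600)/(254.903/150) = 0.321752/1.69935 = 0.1893

F = 0.189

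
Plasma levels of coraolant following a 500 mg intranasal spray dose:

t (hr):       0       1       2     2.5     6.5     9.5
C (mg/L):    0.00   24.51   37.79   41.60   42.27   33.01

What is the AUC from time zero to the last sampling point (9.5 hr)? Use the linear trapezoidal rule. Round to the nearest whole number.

Trapezoidal AUC_0→9.5:
  [0→1]: (0.00+24.51)/2 × 1 = 12.255
  [1→2]: (24.51+37.79)/2 × 1 = 31.15
  [2→2.5]: (37.79+41.60)/2 × 0.5 = 19.8475
  [2.5→6.5]: (41.60+42.27)/2 × 4 = 167.74
  [6.5→9.5]: (42.27+33.01)/2 × 3 = 112.92
  Sum = 343.9125 mg/L·hr

AUC = 344 mg/L·hr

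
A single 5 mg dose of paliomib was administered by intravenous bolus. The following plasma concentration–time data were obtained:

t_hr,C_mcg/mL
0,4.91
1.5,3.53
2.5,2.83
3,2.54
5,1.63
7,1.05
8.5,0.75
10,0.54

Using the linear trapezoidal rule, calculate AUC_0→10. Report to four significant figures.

Trapezoidal AUC_0→10:
  [0→1.5]: (4.91+3.53)/2 × 1.5 = 6.33
  [1.5→2.5]: (3.53+2.83)/2 × 1 = 3.18
  [2.5→3]: (2.83+2.54)/2 × 0.5 = 1.3425
  [3→5]: (2.54+1.63)/2 × 2 = 4.17
  [5→7]: (1.63+1.05)/2 × 2 = 2.68
  [7→8.5]: (1.05+0.75)/2 × 1.5 = 1.35
  [8.5→10]: (0.75+0.54)/2 × 1.5 = 0.9675
  Sum = 20.02 mcg/mL·hr

AUC = 20.02 mcg/mL·hr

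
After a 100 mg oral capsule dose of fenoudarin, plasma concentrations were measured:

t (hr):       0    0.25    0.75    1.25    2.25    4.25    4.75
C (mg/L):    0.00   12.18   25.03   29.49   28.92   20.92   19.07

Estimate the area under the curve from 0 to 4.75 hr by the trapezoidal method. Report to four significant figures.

AUC = 113.5 mg/L·hr

Trapezoidal AUC_0→4.75:
  [0→0.25]: (0.00+12.18)/2 × 0.25 = 1.5225
  [0.25→0.75]: (12.18+25.03)/2 × 0.5 = 9.3025
  [0.75→1.25]: (25.03+29.49)/2 × 0.5 = 13.63
  [1.25→2.25]: (29.49+28.92)/2 × 1 = 29.205
  [2.25→4.25]: (28.92+20.92)/2 × 2 = 49.84
  [4.25→4.75]: (20.92+19.07)/2 × 0.5 = 9.9975
  Sum = 113.4975 mg/L·hr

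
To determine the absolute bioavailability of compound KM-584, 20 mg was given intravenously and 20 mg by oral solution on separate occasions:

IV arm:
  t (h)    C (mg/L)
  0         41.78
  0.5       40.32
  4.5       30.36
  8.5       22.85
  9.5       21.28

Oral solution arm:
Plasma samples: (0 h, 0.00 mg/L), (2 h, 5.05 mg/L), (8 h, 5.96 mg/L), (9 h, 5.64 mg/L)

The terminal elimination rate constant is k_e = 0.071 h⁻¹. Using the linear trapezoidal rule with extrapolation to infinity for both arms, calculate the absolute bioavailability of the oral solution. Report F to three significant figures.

Trapezoidal AUC_0→9.5 (IV):
  [0→0.5]: (41.78+40.32)/2 × 0.5 = 20.525
  [0.5→4.5]: (40.32+30.36)/2 × 4 = 141.36
  [4.5→8.5]: (30.36+22.85)/2 × 4 = 106.42
  [8.5→9.5]: (22.85+21.28)/2 × 1 = 22.065
  Sum = 290.37 mg/L·h
IV tail: 21.28/0.071 = 299.718; AUC_iv,0→∞ = 290.37 + 299.718 = 590.088 mg/L·h
Trapezoidal AUC_0→9 (oral solution):
  [0→2]: (0.00+5.05)/2 × 2 = 5.05
  [2→8]: (5.05+5.96)/2 × 6 = 33.03
  [8→9]: (5.96+5.64)/2 × 1 = 5.8
  Sum = 43.88 mg/L·h
oral solution tail: 5.64/0.071 = 79.437; AUC_ev,0→∞ = 43.88 + 79.437 = 123.317 mg/L·h
F = (AUC_ev/D_ev)/(AUC_iv/D_iv) = (123.317/20)/(590.088/20) = 6.16585/29.5044 = 0.2090

F = 0.209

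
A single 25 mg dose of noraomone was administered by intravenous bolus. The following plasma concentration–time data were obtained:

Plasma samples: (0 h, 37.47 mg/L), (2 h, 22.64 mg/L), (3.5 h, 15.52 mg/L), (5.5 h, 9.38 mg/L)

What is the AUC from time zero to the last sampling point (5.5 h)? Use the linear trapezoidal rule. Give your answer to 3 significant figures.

AUC = 114 mg/L·h

Trapezoidal AUC_0→5.5:
  [0→2]: (37.47+22.64)/2 × 2 = 60.11
  [2→3.5]: (22.64+15.52)/2 × 1.5 = 28.62
  [3.5→5.5]: (15.52+9.38)/2 × 2 = 24.9
  Sum = 113.63 mg/L·h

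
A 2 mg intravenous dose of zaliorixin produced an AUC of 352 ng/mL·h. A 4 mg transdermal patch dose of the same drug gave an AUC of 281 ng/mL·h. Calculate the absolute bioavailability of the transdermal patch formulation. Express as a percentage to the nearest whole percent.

F = 40%

F = (AUC_ev / D_ev) / (AUC_iv / D_iv)
  = (281/4) / (352/2)
  = 70.25 / 176 = 0.3991
  = 39.91%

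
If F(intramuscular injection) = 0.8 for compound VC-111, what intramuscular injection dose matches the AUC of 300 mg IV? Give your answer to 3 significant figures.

D_intramuscular = 375 mg

For equal systemic exposure: F × D_ev = D_iv
D_ev = D_iv / F = 300 / 0.8 = 375 mg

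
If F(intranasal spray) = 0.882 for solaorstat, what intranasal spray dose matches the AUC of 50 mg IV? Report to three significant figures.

D_intranasal = 56.7 mg

For equal systemic exposure: F × D_ev = D_iv
D_ev = D_iv / F = 50 / 0.882 = 56.6893 mg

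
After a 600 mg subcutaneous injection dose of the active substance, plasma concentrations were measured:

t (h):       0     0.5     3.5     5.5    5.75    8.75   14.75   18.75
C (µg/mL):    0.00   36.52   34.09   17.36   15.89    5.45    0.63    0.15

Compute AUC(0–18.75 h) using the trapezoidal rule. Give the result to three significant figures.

Trapezoidal AUC_0→18.75:
  [0→0.5]: (0.00+36.52)/2 × 0.5 = 9.13
  [0.5→3.5]: (36.52+34.09)/2 × 3 = 105.915
  [3.5→5.5]: (34.09+17.36)/2 × 2 = 51.45
  [5.5→5.75]: (17.36+15.89)/2 × 0.25 = 4.15625
  [5.75→8.75]: (15.89+5.45)/2 × 3 = 32.01
  [8.75→14.75]: (5.45+0.63)/2 × 6 = 18.24
  [14.75→18.75]: (0.63+0.15)/2 × 4 = 1.56
  Sum = 222.46125 µg/mL·h

AUC = 222 µg/mL·h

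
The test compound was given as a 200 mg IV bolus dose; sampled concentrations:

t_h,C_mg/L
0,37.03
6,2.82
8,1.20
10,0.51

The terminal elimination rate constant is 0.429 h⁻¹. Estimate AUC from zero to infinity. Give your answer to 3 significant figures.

Trapezoidal AUC_0→10:
  [0→6]: (37.03+2.82)/2 × 6 = 119.55
  [6→8]: (2.82+1.20)/2 × 2 = 4.02
  [8→10]: (1.20+0.51)/2 × 2 = 1.71
  Sum = 125.28 mg/L·h
Extrapolated tail: C_last / k_e = 0.51 / 0.429 = 1.189
AUC_0→∞ = 125.28 + 1.189 = 126.469 mg/L·h

AUC = 126 mg/L·h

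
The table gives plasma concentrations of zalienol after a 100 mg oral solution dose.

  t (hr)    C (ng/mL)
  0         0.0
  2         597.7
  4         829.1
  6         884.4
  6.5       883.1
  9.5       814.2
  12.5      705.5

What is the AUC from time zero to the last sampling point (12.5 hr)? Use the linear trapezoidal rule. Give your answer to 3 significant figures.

Trapezoidal AUC_0→12.5:
  [0→2]: (0.0+597.7)/2 × 2 = 597.7
  [2→4]: (597.7+829.1)/2 × 2 = 1426.8
  [4→6]: (829.1+884.4)/2 × 2 = 1713.5
  [6→6.5]: (884.4+883.1)/2 × 0.5 = 441.875
  [6.5→9.5]: (883.1+814.2)/2 × 3 = 2545.95
  [9.5→12.5]: (814.2+705.5)/2 × 3 = 2279.55
  Sum = 9005.375 ng/mL·hr

AUC = 9010 ng/mL·hr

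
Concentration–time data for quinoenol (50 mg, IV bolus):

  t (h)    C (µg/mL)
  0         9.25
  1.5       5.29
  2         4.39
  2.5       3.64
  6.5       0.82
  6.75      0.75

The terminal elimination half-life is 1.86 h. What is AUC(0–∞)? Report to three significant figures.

AUC = 26.5 µg/mL·h

Trapezoidal AUC_0→6.75:
  [0→1.5]: (9.25+5.29)/2 × 1.5 = 10.905
  [1.5→2]: (5.29+4.39)/2 × 0.5 = 2.42
  [2→2.5]: (4.39+3.64)/2 × 0.5 = 2.0075
  [2.5→6.5]: (3.64+0.82)/2 × 4 = 8.92
  [6.5→6.75]: (0.82+0.75)/2 × 0.25 = 0.19625
  Sum = 24.44875 µg/mL·h
k_e = ln2 / t½ = 0.693147 / 1.86 = 0.3727 h^-1
Extrapolated tail: C_last / k_e = 0.75 / 0.3727 = 2.012
AUC_0→∞ = 24.44875 + 2.012 = 26.46075 µg/mL·h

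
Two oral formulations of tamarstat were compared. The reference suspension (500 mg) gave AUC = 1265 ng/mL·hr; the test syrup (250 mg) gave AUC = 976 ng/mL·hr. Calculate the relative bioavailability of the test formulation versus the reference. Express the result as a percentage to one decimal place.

F_rel = (AUC_test/D_test) / (AUC_ref/D_ref)
      = (976/250) / (1265/500)
      = 3.904 / 2.53 = 1.5431 = 154.31%

F_rel = 154.3%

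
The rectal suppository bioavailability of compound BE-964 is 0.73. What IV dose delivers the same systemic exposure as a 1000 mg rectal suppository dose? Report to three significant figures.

D_iv = 730 mg

Systemic exposure from an extravascular dose = F × D_ev, so the equivalent IV dose is F × D_ev.
D_iv = F × D_ev = 0.73 × 1000 = 730 mg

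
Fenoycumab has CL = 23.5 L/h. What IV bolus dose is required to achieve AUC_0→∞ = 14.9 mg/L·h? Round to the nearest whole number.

Dose_iv = CL × AUC_0→∞
     = 23.5 × 14.9 = 350.15 mg

Dose = 350 mg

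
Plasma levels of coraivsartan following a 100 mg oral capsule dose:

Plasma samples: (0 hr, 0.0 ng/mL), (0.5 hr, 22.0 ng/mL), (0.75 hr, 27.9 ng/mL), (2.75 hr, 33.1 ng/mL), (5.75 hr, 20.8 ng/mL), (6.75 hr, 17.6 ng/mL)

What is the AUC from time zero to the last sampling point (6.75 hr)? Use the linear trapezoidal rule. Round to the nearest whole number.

AUC = 173 ng/mL·hr

Trapezoidal AUC_0→6.75:
  [0→0.5]: (0.0+22.0)/2 × 0.5 = 5.5
  [0.5→0.75]: (22.0+27.9)/2 × 0.25 = 6.2375
  [0.75→2.75]: (27.9+33.1)/2 × 2 = 61.0
  [2.75→5.75]: (33.1+20.8)/2 × 3 = 80.85
  [5.75→6.75]: (20.8+17.6)/2 × 1 = 19.2
  Sum = 172.7875 ng/mL·hr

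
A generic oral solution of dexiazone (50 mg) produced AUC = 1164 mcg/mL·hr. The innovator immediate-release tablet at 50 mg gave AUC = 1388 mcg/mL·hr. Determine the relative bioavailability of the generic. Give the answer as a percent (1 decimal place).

F_rel = 83.9%

F_rel = (AUC_test/D_test) / (AUC_ref/D_ref)
      = (1164/50) / (1388/50)
      = 23.28 / 27.76 = 0.8386 = 83.86%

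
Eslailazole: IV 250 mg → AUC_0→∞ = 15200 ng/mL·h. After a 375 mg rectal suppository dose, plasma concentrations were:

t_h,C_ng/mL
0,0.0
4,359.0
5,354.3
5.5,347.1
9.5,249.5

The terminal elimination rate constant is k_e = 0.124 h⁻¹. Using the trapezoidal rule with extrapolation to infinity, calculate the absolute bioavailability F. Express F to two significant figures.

Trapezoidal AUC_0→9.5 (rectal suppository):
  [0→4]: (0.0+359.0)/2 × 4 = 718.0
  [4→5]: (359.0+354.3)/2 × 1 = 356.65
  [5→5.5]: (354.3+347.1)/2 × 0.5 = 175.35
  [5.5→9.5]: (347.1+249.5)/2 × 4 = 1193.2
  Sum = 2443.2 ng/mL·h
Tail: C_last/k_e = 249.5/0.124 = 2012.097
AUC_0→∞ (rectal suppository) = 2443.2 + 2012.097 = 4455.297 ng/mL·h
F = (AUC_ev/D_ev)/(AUC_iv/D_iv) = (4455.297/375)/(15200/250) = 11.880792/60.8 = 0.1954

F = 0.20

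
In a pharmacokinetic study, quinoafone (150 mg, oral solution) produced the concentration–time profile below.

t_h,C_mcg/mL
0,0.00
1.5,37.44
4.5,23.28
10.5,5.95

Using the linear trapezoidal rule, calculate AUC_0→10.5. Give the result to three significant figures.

AUC = 207 mcg/mL·h

Trapezoidal AUC_0→10.5:
  [0→1.5]: (0.00+37.44)/2 × 1.5 = 28.08
  [1.5→4.5]: (37.44+23.28)/2 × 3 = 91.08
  [4.5→10.5]: (23.28+5.95)/2 × 6 = 87.69
  Sum = 206.85 mcg/mL·h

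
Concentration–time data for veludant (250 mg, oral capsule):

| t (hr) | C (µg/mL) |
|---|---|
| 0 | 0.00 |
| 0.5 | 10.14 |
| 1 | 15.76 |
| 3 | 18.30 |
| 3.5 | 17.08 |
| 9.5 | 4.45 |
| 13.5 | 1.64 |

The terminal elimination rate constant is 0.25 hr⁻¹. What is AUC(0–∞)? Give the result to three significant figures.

Trapezoidal AUC_0→13.5:
  [0→0.5]: (0.00+10.14)/2 × 0.5 = 2.535
  [0.5→1]: (10.14+15.76)/2 × 0.5 = 6.475
  [1→3]: (15.76+18.30)/2 × 2 = 34.06
  [3→3.5]: (18.30+17.08)/2 × 0.5 = 8.845
  [3.5→9.5]: (17.08+4.45)/2 × 6 = 64.59
  [9.5→13.5]: (4.45+1.64)/2 × 4 = 12.18
  Sum = 128.685 µg/mL·hr
Extrapolated tail: C_last / k_e = 1.64 / 0.25 = 6.560
AUC_0→∞ = 128.685 + 6.560 = 135.245 µg/mL·hr

AUC = 135 µg/mL·hr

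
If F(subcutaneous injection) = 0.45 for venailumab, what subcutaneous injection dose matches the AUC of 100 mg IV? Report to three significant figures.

D_subcutaneous = 222 mg

For equal systemic exposure: F × D_ev = D_iv
D_ev = D_iv / F = 100 / 0.45 = 222.222 mg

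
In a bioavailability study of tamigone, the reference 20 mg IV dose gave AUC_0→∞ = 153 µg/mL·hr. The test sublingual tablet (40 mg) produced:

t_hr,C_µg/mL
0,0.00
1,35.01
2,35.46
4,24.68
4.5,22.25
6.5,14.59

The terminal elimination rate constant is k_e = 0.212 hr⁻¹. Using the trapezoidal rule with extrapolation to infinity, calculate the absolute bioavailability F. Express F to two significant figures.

F = 0.75

Trapezoidal AUC_0→6.5 (sublingual tablet):
  [0→1]: (0.00+35.01)/2 × 1 = 17.505
  [1→2]: (35.01+35.46)/2 × 1 = 35.235
  [2→4]: (35.46+24.68)/2 × 2 = 60.14
  [4→4.5]: (24.68+22.25)/2 × 0.5 = 11.7325
  [4.5→6.5]: (22.25+14.59)/2 × 2 = 36.84
  Sum = 161.4525 µg/mL·hr
Tail: C_last/k_e = 14.59/0.212 = 68.821
AUC_0→∞ (sublingual tablet) = 161.4525 + 68.821 = 230.2735 µg/mL·hr
F = (AUC_ev/D_ev)/(AUC_iv/D_iv) = (230.2735/40)/(153/20) = 5.7568375/7.65 = 0.7525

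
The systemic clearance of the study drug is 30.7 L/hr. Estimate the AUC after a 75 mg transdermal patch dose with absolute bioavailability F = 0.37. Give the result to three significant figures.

AUC_0→∞ = F × Dose / CL
        = 0.37 × 75 / 30.7 = 0.903909 mg/L·hr

AUC = 0.904 mg/L·hr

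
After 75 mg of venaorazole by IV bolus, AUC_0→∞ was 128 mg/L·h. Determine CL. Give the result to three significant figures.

CL = 0.586 L/h

CL = Dose_iv / AUC_0→∞
   = 75 / 128 = 0.5859375 L/h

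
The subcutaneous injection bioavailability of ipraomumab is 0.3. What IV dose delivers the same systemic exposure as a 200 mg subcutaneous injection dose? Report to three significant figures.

Systemic exposure from an extravascular dose = F × D_ev, so the equivalent IV dose is F × D_ev.
D_iv = F × D_ev = 0.3 × 200 = 60 mg

D_iv = 60.0 mg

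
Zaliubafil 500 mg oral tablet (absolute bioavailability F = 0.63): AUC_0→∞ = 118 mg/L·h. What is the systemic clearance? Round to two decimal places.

CL = F × Dose / AUC_0→∞
   = 0.63 × 500 / 118 = 2.66949 L/h

CL = 2.67 L/h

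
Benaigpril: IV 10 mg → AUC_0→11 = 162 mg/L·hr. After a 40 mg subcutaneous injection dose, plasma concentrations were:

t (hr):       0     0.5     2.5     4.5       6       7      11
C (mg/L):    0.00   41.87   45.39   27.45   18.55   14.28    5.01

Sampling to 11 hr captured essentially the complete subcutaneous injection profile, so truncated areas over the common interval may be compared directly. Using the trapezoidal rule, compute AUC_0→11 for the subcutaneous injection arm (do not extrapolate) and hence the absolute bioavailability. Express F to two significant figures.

F = 0.40

Trapezoidal AUC_0→11 (subcutaneous injection):
  [0→0.5]: (0.00+41.87)/2 × 0.5 = 10.4675
  [0.5→2.5]: (41.87+45.39)/2 × 2 = 87.26
  [2.5→4.5]: (45.39+27.45)/2 × 2 = 72.84
  [4.5→6]: (27.45+18.55)/2 × 1.5 = 34.5
  [6→7]: (18.55+14.28)/2 × 1 = 16.415
  [7→11]: (14.28+5.01)/2 × 4 = 38.58
  Sum = 260.0625 mg/L·hr
F = (AUC_ev/D_ev)/(AUC_iv/D_iv) = (260.0625/40)/(162/10) = 6.5015625/16.2 = 0.4013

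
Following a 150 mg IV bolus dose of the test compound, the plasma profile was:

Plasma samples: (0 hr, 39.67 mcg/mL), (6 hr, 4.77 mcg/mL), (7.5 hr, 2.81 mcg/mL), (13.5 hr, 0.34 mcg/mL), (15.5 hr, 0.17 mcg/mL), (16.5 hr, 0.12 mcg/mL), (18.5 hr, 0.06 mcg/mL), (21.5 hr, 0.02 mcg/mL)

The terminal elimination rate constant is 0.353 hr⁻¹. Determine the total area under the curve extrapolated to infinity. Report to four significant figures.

AUC = 149.5 mcg/mL·hr

Trapezoidal AUC_0→21.5:
  [0→6]: (39.67+4.77)/2 × 6 = 133.32
  [6→7.5]: (4.77+2.81)/2 × 1.5 = 5.685
  [7.5→13.5]: (2.81+0.34)/2 × 6 = 9.45
  [13.5→15.5]: (0.34+0.17)/2 × 2 = 0.51
  [15.5→16.5]: (0.17+0.12)/2 × 1 = 0.145
  [16.5→18.5]: (0.12+0.06)/2 × 2 = 0.18
  [18.5→21.5]: (0.06+0.02)/2 × 3 = 0.12
  Sum = 149.41 mcg/mL·hr
Extrapolated tail: C_last / k_e = 0.02 / 0.353 = 0.057
AUC_0→∞ = 149.41 + 0.057 = 149.467 mcg/mL·hr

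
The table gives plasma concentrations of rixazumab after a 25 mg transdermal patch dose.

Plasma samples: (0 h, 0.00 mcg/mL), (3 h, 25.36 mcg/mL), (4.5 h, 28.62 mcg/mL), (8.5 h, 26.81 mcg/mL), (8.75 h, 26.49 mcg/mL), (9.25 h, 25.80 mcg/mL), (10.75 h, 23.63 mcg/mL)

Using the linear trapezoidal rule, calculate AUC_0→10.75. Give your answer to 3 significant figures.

Trapezoidal AUC_0→10.75:
  [0→3]: (0.00+25.36)/2 × 3 = 38.04
  [3→4.5]: (25.36+28.62)/2 × 1.5 = 40.485
  [4.5→8.5]: (28.62+26.81)/2 × 4 = 110.86
  [8.5→8.75]: (26.81+26.49)/2 × 0.25 = 6.6625
  [8.75→9.25]: (26.49+25.80)/2 × 0.5 = 13.0725
  [9.25→10.75]: (25.80+23.63)/2 × 1.5 = 37.0725
  Sum = 246.1925 mcg/mL·h

AUC = 246 mcg/mL·h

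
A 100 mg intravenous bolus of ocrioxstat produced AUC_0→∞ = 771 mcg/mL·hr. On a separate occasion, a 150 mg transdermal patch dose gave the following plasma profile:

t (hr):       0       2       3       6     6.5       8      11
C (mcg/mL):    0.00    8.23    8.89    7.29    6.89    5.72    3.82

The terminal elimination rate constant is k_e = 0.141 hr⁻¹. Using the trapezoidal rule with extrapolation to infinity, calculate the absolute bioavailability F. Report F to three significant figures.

Trapezoidal AUC_0→11 (transdermal patch):
  [0→2]: (0.00+8.23)/2 × 2 = 8.23
  [2→3]: (8.23+8.89)/2 × 1 = 8.56
  [3→6]: (8.89+7.29)/2 × 3 = 24.27
  [6→6.5]: (7.29+6.89)/2 × 0.5 = 3.545
  [6.5→8]: (6.89+5.72)/2 × 1.5 = 9.4575
  [8→11]: (5.72+3.82)/2 × 3 = 14.31
  Sum = 68.3725 mcg/mL·hr
Tail: C_last/k_e = 3.82/0.141 = 27.092
AUC_0→∞ (transdermal patch) = 68.3725 + 27.092 = 95.4645 mcg/mL·hr
F = (AUC_ev/D_ev)/(AUC_iv/D_iv) = (95.4645/150)/(771/100) = 0.63643/7.71 = 0.0825

F = 0.0825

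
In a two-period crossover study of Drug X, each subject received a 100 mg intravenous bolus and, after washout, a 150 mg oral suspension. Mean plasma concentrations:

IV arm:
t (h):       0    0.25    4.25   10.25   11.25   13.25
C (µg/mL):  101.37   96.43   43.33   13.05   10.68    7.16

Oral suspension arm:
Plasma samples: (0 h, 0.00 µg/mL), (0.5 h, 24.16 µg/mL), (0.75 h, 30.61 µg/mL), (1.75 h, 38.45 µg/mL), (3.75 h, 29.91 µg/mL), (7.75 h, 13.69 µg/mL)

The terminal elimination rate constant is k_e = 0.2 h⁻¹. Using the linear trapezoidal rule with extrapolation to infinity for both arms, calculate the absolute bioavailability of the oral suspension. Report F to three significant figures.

F = 0.336

Trapezoidal AUC_0→13.25 (IV):
  [0→0.25]: (101.37+96.43)/2 × 0.25 = 24.725
  [0.25→4.25]: (96.43+43.33)/2 × 4 = 279.52
  [4.25→10.25]: (43.33+13.05)/2 × 6 = 169.14
  [10.25→11.25]: (13.05+10.68)/2 × 1 = 11.865
  [11.25→13.25]: (10.68+7.16)/2 × 2 = 17.84
  Sum = 503.09 µg/mL·h
IV tail: 7.16/0.2 = 35.800; AUC_iv,0→∞ = 503.09 + 35.800 = 538.89 µg/mL·h
Trapezoidal AUC_0→7.75 (oral suspension):
  [0→0.5]: (0.00+24.16)/2 × 0.5 = 6.04
  [0.5→0.75]: (24.16+30.61)/2 × 0.25 = 6.84625
  [0.75→1.75]: (30.61+38.45)/2 × 1 = 34.53
  [1.75→3.75]: (38.45+29.91)/2 × 2 = 68.36
  [3.75→7.75]: (29.91+13.69)/2 × 4 = 87.2
  Sum = 202.97625 µg/mL·h
oral suspension tail: 13.69/0.2 = 68.450; AUC_ev,0→∞ = 202.97625 + 68.450 = 271.42625 µg/mL·h
F = (AUC_ev/D_ev)/(AUC_iv/D_iv) = (271.42625/150)/(538.89/100) = 1.80951/5.3889 = 0.3358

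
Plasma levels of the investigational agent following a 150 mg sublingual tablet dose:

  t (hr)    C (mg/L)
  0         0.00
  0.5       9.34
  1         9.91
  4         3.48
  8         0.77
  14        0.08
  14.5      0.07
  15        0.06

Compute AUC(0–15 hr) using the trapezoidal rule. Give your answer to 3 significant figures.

Trapezoidal AUC_0→15:
  [0→0.5]: (0.00+9.34)/2 × 0.5 = 2.335
  [0.5→1]: (9.34+9.91)/2 × 0.5 = 4.8125
  [1→4]: (9.91+3.48)/2 × 3 = 20.085
  [4→8]: (3.48+0.77)/2 × 4 = 8.5
  [8→14]: (0.77+0.08)/2 × 6 = 2.55
  [14→14.5]: (0.08+0.07)/2 × 0.5 = 0.0375
  [14.5→15]: (0.07+0.06)/2 × 0.5 = 0.0325
  Sum = 38.3525 mg/L·hr

AUC = 38.4 mg/L·hr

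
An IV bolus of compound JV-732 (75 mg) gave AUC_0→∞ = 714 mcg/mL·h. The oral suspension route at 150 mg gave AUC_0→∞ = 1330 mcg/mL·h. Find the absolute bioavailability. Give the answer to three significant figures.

F = 0.931

F = (AUC_ev / D_ev) / (AUC_iv / D_iv)
  = (1330/150) / (714/75)
  = 8.86667 / 9.52 = 0.9314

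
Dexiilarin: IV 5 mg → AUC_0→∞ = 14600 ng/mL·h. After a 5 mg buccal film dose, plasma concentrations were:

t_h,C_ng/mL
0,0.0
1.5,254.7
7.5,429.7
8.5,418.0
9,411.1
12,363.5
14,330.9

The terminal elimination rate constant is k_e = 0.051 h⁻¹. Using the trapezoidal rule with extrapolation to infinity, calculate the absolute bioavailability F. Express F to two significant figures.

Trapezoidal AUC_0→14 (buccal film):
  [0→1.5]: (0.0+254.7)/2 × 1.5 = 191.025
  [1.5→7.5]: (254.7+429.7)/2 × 6 = 2053.2
  [7.5→8.5]: (429.7+418.0)/2 × 1 = 423.85
  [8.5→9]: (418.0+411.1)/2 × 0.5 = 207.275
  [9→12]: (411.1+363.5)/2 × 3 = 1161.9
  [12→14]: (363.5+330.9)/2 × 2 = 694.4
  Sum = 4731.65 ng/mL·h
Tail: C_last/k_e = 330.9/0.051 = 6488.235
AUC_0→∞ (buccal film) = 4731.65 + 6488.235 = 11219.885 ng/mL·h
F = (AUC_ev/D_ev)/(AUC_iv/D_iv) = (11219.885/5)/(14600/5) = 2243.977/2920 = 0.7685

F = 0.77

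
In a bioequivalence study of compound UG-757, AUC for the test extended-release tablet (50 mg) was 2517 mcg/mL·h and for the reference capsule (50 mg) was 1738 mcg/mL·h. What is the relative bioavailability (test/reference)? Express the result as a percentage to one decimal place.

F_rel = 144.8%

F_rel = (AUC_test/D_test) / (AUC_ref/D_ref)
      = (2517/50) / (1738/50)
      = 50.34 / 34.76 = 1.4482 = 144.82%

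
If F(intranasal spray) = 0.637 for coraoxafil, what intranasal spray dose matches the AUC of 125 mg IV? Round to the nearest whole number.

For equal systemic exposure: F × D_ev = D_iv
D_ev = D_iv / F = 125 / 0.637 = 196.232 mg

D_intranasal = 196 mg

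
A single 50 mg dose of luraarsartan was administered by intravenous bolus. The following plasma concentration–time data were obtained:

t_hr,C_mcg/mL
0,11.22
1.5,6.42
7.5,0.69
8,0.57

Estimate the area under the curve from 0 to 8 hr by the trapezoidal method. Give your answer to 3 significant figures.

AUC = 34.9 mcg/mL·hr

Trapezoidal AUC_0→8:
  [0→1.5]: (11.22+6.42)/2 × 1.5 = 13.23
  [1.5→7.5]: (6.42+0.69)/2 × 6 = 21.33
  [7.5→8]: (0.69+0.57)/2 × 0.5 = 0.315
  Sum = 34.875 mcg/mL·hr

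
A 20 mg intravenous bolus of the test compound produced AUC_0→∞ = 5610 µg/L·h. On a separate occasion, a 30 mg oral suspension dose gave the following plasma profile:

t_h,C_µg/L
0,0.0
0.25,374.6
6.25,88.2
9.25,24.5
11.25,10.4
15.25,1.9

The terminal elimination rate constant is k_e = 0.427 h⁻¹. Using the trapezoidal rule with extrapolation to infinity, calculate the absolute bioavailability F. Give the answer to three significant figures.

F = 0.198

Trapezoidal AUC_0→15.25 (oral suspension):
  [0→0.25]: (0.0+374.6)/2 × 0.25 = 46.825
  [0.25→6.25]: (374.6+88.2)/2 × 6 = 1388.4
  [6.25→9.25]: (88.2+24.5)/2 × 3 = 169.05
  [9.25→11.25]: (24.5+10.4)/2 × 2 = 34.9
  [11.25→15.25]: (10.4+1.9)/2 × 4 = 24.6
  Sum = 1663.775 µg/L·h
Tail: C_last/k_e = 1.9/0.427 = 4.450
AUC_0→∞ (oral suspension) = 1663.775 + 4.450 = 1668.225 µg/L·h
F = (AUC_ev/D_ev)/(AUC_iv/D_iv) = (1668.225/30)/(5610/20) = 55.6075/280.5 = 0.1982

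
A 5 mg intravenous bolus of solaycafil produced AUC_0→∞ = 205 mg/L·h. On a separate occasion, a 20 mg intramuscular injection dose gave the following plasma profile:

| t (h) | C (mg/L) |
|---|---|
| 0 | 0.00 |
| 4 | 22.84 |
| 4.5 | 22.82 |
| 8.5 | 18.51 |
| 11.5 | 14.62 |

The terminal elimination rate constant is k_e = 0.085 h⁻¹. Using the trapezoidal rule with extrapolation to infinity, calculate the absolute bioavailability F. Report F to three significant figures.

Trapezoidal AUC_0→11.5 (intramuscular injection):
  [0→4]: (0.00+22.84)/2 × 4 = 45.68
  [4→4.5]: (22.84+22.82)/2 × 0.5 = 11.415
  [4.5→8.5]: (22.82+18.51)/2 × 4 = 82.66
  [8.5→11.5]: (18.51+14.62)/2 × 3 = 49.695
  Sum = 189.45 mg/L·h
Tail: C_last/k_e = 14.62/0.085 = 172.000
AUC_0→∞ (intramuscular injection) = 189.45 + 172.000 = 361.45 mg/L·h
F = (AUC_ev/D_ev)/(AUC_iv/D_iv) = (361.45/20)/(205/5) = 18.0725/41 = 0.4408

F = 0.441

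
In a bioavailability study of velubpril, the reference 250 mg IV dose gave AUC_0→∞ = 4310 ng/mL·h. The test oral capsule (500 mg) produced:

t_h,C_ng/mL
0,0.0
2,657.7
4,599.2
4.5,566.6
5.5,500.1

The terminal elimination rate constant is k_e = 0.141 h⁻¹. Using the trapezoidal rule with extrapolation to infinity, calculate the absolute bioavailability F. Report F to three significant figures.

Trapezoidal AUC_0→5.5 (oral capsule):
  [0→2]: (0.0+657.7)/2 × 2 = 657.7
  [2→4]: (657.7+599.2)/2 × 2 = 1256.9
  [4→4.5]: (599.2+566.6)/2 × 0.5 = 291.45
  [4.5→5.5]: (566.6+500.1)/2 × 1 = 533.35
  Sum = 2739.4 ng/mL·h
Tail: C_last/k_e = 500.1/0.141 = 3546.809
AUC_0→∞ (oral capsule) = 2739.4 + 3546.809 = 6286.209 ng/mL·h
F = (AUC_ev/D_ev)/(AUC_iv/D_iv) = (6286.209/500)/(4310/250) = 12.572418/17.24 = 0.7293

F = 0.729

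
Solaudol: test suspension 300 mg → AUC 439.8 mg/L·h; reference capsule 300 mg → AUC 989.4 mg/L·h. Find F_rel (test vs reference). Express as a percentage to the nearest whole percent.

F_rel = (AUC_test/D_test) / (AUC_ref/D_ref)
      = (439.8/300) / (989.4/300)
      = 1.466 / 3.298 = 0.4445 = 44.45%

F_rel = 44%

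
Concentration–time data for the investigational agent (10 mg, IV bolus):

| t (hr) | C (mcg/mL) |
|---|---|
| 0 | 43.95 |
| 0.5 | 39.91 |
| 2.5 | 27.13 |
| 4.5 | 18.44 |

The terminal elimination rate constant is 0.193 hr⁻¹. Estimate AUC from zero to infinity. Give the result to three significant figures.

Trapezoidal AUC_0→4.5:
  [0→0.5]: (43.95+39.91)/2 × 0.5 = 20.965
  [0.5→2.5]: (39.91+27.13)/2 × 2 = 67.04
  [2.5→4.5]: (27.13+18.44)/2 × 2 = 45.57
  Sum = 133.575 mcg/mL·hr
Extrapolated tail: C_last / k_e = 18.44 / 0.193 = 95.544
AUC_0→∞ = 133.575 + 95.544 = 229.119 mcg/mL·hr

AUC = 229 mcg/mL·hr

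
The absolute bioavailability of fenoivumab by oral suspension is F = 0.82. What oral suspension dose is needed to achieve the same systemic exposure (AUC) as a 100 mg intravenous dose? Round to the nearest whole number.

D_oral = 122 mg

For equal systemic exposure: F × D_ev = D_iv
D_ev = D_iv / F = 100 / 0.82 = 121.951 mg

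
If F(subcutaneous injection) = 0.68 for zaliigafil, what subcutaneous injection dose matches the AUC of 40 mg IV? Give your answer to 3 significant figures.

D_subcutaneous = 58.8 mg

For equal systemic exposure: F × D_ev = D_iv
D_ev = D_iv / F = 40 / 0.68 = 58.8235 mg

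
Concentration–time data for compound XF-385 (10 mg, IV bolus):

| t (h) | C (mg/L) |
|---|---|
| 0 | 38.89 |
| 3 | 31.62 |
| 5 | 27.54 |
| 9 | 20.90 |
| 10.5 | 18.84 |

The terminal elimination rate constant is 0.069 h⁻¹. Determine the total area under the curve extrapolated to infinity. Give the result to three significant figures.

AUC = 565 mg/L·h

Trapezoidal AUC_0→10.5:
  [0→3]: (38.89+31.62)/2 × 3 = 105.765
  [3→5]: (31.62+27.54)/2 × 2 = 59.16
  [5→9]: (27.54+20.90)/2 × 4 = 96.88
  [9→10.5]: (20.90+18.84)/2 × 1.5 = 29.805
  Sum = 291.61 mg/L·h
Extrapolated tail: C_last / k_e = 18.84 / 0.069 = 273.043
AUC_0→∞ = 291.61 + 273.043 = 564.653 mg/L·h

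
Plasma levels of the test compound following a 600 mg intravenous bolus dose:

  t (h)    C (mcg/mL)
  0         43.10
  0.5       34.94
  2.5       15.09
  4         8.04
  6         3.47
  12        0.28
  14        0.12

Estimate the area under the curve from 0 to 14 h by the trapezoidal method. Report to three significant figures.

Trapezoidal AUC_0→14:
  [0→0.5]: (43.10+34.94)/2 × 0.5 = 19.51
  [0.5→2.5]: (34.94+15.09)/2 × 2 = 50.03
  [2.5→4]: (15.09+8.04)/2 × 1.5 = 17.3475
  [4→6]: (8.04+3.47)/2 × 2 = 11.51
  [6→12]: (3.47+0.28)/2 × 6 = 11.25
  [12→14]: (0.28+0.12)/2 × 2 = 0.4
  Sum = 110.0475 mcg/mL·h

AUC = 110 mcg/mL·h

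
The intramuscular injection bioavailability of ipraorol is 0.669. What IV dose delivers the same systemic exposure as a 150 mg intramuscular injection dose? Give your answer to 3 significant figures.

D_iv = 100 mg

Systemic exposure from an extravascular dose = F × D_ev, so the equivalent IV dose is F × D_ev.
D_iv = F × D_ev = 0.669 × 150 = 100.35 mg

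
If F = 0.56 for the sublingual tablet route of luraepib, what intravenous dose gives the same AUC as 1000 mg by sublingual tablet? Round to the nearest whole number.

Systemic exposure from an extravascular dose = F × D_ev, so the equivalent IV dose is F × D_ev.
D_iv = F × D_ev = 0.56 × 1000 = 560 mg

D_iv = 560 mg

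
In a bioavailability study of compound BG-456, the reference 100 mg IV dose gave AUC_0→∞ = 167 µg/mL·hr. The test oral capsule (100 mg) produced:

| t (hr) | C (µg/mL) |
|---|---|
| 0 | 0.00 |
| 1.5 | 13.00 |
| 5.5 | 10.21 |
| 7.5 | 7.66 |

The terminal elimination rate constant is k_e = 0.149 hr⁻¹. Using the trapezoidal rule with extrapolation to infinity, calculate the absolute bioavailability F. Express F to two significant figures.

Trapezoidal AUC_0→7.5 (oral capsule):
  [0→1.5]: (0.00+13.00)/2 × 1.5 = 9.75
  [1.5→5.5]: (13.00+10.21)/2 × 4 = 46.42
  [5.5→7.5]: (10.21+7.66)/2 × 2 = 17.87
  Sum = 74.04 µg/mL·hr
Tail: C_last/k_e = 7.66/0.149 = 51.409
AUC_0→∞ (oral capsule) = 74.04 + 51.409 = 125.449 µg/mL·hr
F = (AUC_ev/D_ev)/(AUC_iv/D_iv) = (125.449/100)/(167/100) = 1.25449/1.67 = 0.7512

F = 0.75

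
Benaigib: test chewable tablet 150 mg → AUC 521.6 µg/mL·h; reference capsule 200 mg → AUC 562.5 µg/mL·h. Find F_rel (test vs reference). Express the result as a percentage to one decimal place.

F_rel = 123.6%

F_rel = (AUC_test/D_test) / (AUC_ref/D_ref)
      = (521.6/150) / (562.5/200)
      = 3.47733 / 2.8125 = 1.2364 = 123.64%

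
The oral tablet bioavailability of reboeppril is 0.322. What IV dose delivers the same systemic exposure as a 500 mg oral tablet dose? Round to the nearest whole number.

D_iv = 161 mg

Systemic exposure from an extravascular dose = F × D_ev, so the equivalent IV dose is F × D_ev.
D_iv = F × D_ev = 0.322 × 500 = 161 mg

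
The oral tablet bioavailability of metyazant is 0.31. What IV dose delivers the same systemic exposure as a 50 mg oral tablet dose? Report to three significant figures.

Systemic exposure from an extravascular dose = F × D_ev, so the equivalent IV dose is F × D_ev.
D_iv = F × D_ev = 0.31 × 50 = 15.5 mg

D_iv = 15.5 mg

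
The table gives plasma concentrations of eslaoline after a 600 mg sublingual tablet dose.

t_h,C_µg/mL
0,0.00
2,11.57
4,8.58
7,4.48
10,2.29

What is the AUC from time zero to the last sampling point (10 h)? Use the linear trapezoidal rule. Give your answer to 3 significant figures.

Trapezoidal AUC_0→10:
  [0→2]: (0.00+11.57)/2 × 2 = 11.57
  [2→4]: (11.57+8.58)/2 × 2 = 20.15
  [4→7]: (8.58+4.48)/2 × 3 = 19.59
  [7→10]: (4.48+2.29)/2 × 3 = 10.155
  Sum = 61.465 µg/mL·h

AUC = 61.5 µg/mL·h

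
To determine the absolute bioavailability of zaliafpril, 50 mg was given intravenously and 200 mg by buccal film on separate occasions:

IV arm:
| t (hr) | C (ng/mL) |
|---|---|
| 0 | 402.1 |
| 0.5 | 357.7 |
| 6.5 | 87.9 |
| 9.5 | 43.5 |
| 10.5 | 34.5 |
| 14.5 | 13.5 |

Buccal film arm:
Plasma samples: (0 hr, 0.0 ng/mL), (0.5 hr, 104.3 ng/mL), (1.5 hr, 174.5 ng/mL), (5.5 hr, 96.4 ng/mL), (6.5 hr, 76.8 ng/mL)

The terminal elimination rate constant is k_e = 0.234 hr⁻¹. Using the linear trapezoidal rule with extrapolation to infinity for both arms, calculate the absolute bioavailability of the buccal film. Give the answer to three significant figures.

Trapezoidal AUC_0→14.5 (IV):
  [0→0.5]: (402.1+357.7)/2 × 0.5 = 189.95
  [0.5→6.5]: (357.7+87.9)/2 × 6 = 1336.8
  [6.5→9.5]: (87.9+43.5)/2 × 3 = 197.1
  [9.5→10.5]: (43.5+34.5)/2 × 1 = 39.0
  [10.5→14.5]: (34.5+13.5)/2 × 4 = 96.0
  Sum = 1858.85 ng/mL·hr
IV tail: 13.5/0.234 = 57.692; AUC_iv,0→∞ = 1858.85 + 57.692 = 1916.542 ng/mL·hr
Trapezoidal AUC_0→6.5 (buccal film):
  [0→0.5]: (0.0+104.3)/2 × 0.5 = 26.075
  [0.5→1.5]: (104.3+174.5)/2 × 1 = 139.4
  [1.5→5.5]: (174.5+96.4)/2 × 4 = 541.8
  [5.5→6.5]: (96.4+76.8)/2 × 1 = 86.6
  Sum = 793.875 ng/mL·hr
buccal film tail: 76.8/0.234 = 328.205; AUC_ev,0→∞ = 793.875 + 328.205 = 1122.08 ng/mL·hr
F = (AUC_ev/D_ev)/(AUC_iv/D_iv) = (1122.08/200)/(1916.542/50) = 5.6104/38.33084 = 0.1464

F = 0.146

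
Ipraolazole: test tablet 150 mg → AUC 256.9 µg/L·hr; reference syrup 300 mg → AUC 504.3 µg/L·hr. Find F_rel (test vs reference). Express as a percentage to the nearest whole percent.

F_rel = (AUC_test/D_test) / (AUC_ref/D_ref)
      = (256.9/150) / (504.3/300)
      = 1.71267 / 1.681 = 1.0188 = 101.88%

F_rel = 102%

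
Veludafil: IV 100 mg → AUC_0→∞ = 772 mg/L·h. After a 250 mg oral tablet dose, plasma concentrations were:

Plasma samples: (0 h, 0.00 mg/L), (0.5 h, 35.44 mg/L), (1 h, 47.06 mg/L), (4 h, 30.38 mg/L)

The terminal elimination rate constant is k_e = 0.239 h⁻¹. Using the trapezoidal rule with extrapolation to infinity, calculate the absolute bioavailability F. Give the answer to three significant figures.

Trapezoidal AUC_0→4 (oral tablet):
  [0→0.5]: (0.00+35.44)/2 × 0.5 = 8.86
  [0.5→1]: (35.44+47.06)/2 × 0.5 = 20.625
  [1→4]: (47.06+30.38)/2 × 3 = 116.16
  Sum = 145.645 mg/L·h
Tail: C_last/k_e = 30.38/0.239 = 127.113
AUC_0→∞ (oral tablet) = 145.645 + 127.113 = 272.758 mg/L·h
F = (AUC_ev/D_ev)/(AUC_iv/D_iv) = (272.758/250)/(772/100) = 1.091032/7.72 = 0.1413

F = 0.141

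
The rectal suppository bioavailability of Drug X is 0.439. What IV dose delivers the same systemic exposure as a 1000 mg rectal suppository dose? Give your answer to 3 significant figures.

Systemic exposure from an extravascular dose = F × D_ev, so the equivalent IV dose is F × D_ev.
D_iv = F × D_ev = 0.439 × 1000 = 439 mg

D_iv = 439 mg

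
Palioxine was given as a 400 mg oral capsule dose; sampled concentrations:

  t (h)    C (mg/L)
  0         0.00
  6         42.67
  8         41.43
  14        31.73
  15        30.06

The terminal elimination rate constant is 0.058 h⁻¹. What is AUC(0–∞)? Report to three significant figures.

Trapezoidal AUC_0→15:
  [0→6]: (0.00+42.67)/2 × 6 = 128.01
  [6→8]: (42.67+41.43)/2 × 2 = 84.1
  [8→14]: (41.43+31.73)/2 × 6 = 219.48
  [14→15]: (31.73+30.06)/2 × 1 = 30.895
  Sum = 462.485 mg/L·h
Extrapolated tail: C_last / k_e = 30.06 / 0.058 = 518.276
AUC_0→∞ = 462.485 + 518.276 = 980.761 mg/L·h

AUC = 981 mg/L·h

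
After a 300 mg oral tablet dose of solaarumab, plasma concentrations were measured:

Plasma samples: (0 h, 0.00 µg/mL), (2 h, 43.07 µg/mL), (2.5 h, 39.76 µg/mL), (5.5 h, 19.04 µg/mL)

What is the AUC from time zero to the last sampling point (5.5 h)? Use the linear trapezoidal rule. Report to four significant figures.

AUC = 152.0 µg/mL·h

Trapezoidal AUC_0→5.5:
  [0→2]: (0.00+43.07)/2 × 2 = 43.07
  [2→2.5]: (43.07+39.76)/2 × 0.5 = 20.7075
  [2.5→5.5]: (39.76+19.04)/2 × 3 = 88.2
  Sum = 151.9775 µg/mL·h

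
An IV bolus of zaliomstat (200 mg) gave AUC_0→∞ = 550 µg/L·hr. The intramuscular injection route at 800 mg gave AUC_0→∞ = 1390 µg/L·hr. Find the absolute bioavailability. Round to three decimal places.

F = (AUC_ev / D_ev) / (AUC_iv / D_iv)
  = (1390/800) / (550/200)
  = 1.7375 / 2.75 = 0.6318

F = 0.632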